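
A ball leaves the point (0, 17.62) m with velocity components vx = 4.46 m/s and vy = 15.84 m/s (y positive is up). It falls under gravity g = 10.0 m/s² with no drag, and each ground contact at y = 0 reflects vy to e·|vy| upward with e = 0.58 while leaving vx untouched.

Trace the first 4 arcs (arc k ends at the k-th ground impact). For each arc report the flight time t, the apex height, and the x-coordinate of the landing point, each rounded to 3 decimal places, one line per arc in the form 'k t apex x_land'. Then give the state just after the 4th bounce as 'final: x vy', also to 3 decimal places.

Arc 1: start y=17.620, vy=15.840 → t=4.040, apex=30.165, x_land=18.019, impact vy=-24.562
  bounce: vy ← 0.58·24.562 = 14.246
Arc 2: start y=0.000, vy=14.246 → t=2.849, apex=10.148, x_land=30.727, impact vy=-14.246
  bounce: vy ← 0.58·14.246 = 8.263
Arc 3: start y=0.000, vy=8.263 → t=1.653, apex=3.414, x_land=38.097, impact vy=-8.263
  bounce: vy ← 0.58·8.263 = 4.792
Arc 4: start y=0.000, vy=4.792 → t=0.958, apex=1.148, x_land=42.372, impact vy=-4.792
  bounce: vy ← 0.58·4.792 = 2.780

1 4.040 30.165 18.019
2 2.849 10.148 30.727
3 1.653 3.414 38.097
4 0.958 1.148 42.372
final: 42.372 2.780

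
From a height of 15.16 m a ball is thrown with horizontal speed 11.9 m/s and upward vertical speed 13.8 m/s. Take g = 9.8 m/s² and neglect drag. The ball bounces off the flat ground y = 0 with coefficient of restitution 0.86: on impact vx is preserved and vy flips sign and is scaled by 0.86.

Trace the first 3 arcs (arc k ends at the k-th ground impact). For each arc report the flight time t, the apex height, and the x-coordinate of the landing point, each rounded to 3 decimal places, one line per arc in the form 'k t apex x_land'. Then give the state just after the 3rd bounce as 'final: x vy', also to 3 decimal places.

Arc 1: start y=15.160, vy=13.800 → t=3.661, apex=24.876, x_land=43.570, impact vy=-22.081
  bounce: vy ← 0.86·22.081 = 18.990
Arc 2: start y=0.000, vy=18.990 → t=3.875, apex=18.399, x_land=89.688, impact vy=-18.990
  bounce: vy ← 0.86·18.990 = 16.331
Arc 3: start y=0.000, vy=16.331 → t=3.333, apex=13.608, x_land=129.349, impact vy=-16.331
  bounce: vy ← 0.86·16.331 = 14.045

1 3.661 24.876 43.570
2 3.875 18.399 89.688
3 3.333 13.608 129.349
final: 129.349 14.045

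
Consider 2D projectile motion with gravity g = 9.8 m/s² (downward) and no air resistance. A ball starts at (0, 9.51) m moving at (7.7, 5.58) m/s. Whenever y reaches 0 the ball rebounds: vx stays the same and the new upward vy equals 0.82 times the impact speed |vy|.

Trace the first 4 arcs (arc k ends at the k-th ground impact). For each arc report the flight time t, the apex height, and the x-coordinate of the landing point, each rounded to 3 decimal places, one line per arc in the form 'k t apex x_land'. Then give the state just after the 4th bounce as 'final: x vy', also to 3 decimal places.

Arc 1: start y=9.510, vy=5.580 → t=2.074, apex=11.099, x_land=15.973, impact vy=-14.749
  bounce: vy ← 0.82·14.749 = 12.094
Arc 2: start y=0.000, vy=12.094 → t=2.468, apex=7.463, x_land=34.978, impact vy=-12.094
  bounce: vy ← 0.82·12.094 = 9.917
Arc 3: start y=0.000, vy=9.917 → t=2.024, apex=5.018, x_land=50.562, impact vy=-9.917
  bounce: vy ← 0.82·9.917 = 8.132
Arc 4: start y=0.000, vy=8.132 → t=1.660, apex=3.374, x_land=63.341, impact vy=-8.132
  bounce: vy ← 0.82·8.132 = 6.668

1 2.074 11.099 15.973
2 2.468 7.463 34.978
3 2.024 5.018 50.562
4 1.660 3.374 63.341
final: 63.341 6.668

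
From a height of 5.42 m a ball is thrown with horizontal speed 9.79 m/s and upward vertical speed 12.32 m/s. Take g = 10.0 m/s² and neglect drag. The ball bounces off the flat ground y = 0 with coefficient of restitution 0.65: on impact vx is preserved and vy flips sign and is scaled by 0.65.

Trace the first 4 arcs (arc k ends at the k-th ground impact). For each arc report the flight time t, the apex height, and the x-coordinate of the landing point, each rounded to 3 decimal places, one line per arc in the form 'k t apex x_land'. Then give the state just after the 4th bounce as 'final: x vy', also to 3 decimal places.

1 2.845 13.009 27.853
2 2.097 5.496 48.382
3 1.363 2.322 61.725
4 0.886 0.981 70.399
final: 70.399 2.879

Arc 1: start y=5.420, vy=12.320 → t=2.845, apex=13.009, x_land=27.853, impact vy=-16.130
  bounce: vy ← 0.65·16.130 = 10.485
Arc 2: start y=0.000, vy=10.485 → t=2.097, apex=5.496, x_land=48.382, impact vy=-10.485
  bounce: vy ← 0.65·10.485 = 6.815
Arc 3: start y=0.000, vy=6.815 → t=1.363, apex=2.322, x_land=61.725, impact vy=-6.815
  bounce: vy ← 0.65·6.815 = 4.430
Arc 4: start y=0.000, vy=4.430 → t=0.886, apex=0.981, x_land=70.399, impact vy=-4.430
  bounce: vy ← 0.65·4.430 = 2.879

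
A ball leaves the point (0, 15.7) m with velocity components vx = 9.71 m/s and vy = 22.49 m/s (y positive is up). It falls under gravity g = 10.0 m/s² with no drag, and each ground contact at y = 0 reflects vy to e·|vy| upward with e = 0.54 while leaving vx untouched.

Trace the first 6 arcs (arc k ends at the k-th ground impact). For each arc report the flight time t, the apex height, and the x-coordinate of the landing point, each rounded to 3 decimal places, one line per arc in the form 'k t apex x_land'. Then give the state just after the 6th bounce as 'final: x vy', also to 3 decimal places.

Arc 1: start y=15.700, vy=22.490 → t=5.112, apex=40.990, x_land=49.640, impact vy=-28.632
  bounce: vy ← 0.54·28.632 = 15.461
Arc 2: start y=0.000, vy=15.461 → t=3.092, apex=11.953, x_land=79.666, impact vy=-15.461
  bounce: vy ← 0.54·15.461 = 8.349
Arc 3: start y=0.000, vy=8.349 → t=1.670, apex=3.485, x_land=95.880, impact vy=-8.349
  bounce: vy ← 0.54·8.349 = 4.509
Arc 4: start y=0.000, vy=4.509 → t=0.902, apex=1.016, x_land=104.635, impact vy=-4.509
  bounce: vy ← 0.54·4.509 = 2.435
Arc 5: start y=0.000, vy=2.435 → t=0.487, apex=0.296, x_land=109.363, impact vy=-2.435
  bounce: vy ← 0.54·2.435 = 1.315
Arc 6: start y=0.000, vy=1.315 → t=0.263, apex=0.086, x_land=111.916, impact vy=-1.315
  bounce: vy ← 0.54·1.315 = 0.710

1 5.112 40.990 49.640
2 3.092 11.953 79.666
3 1.670 3.485 95.880
4 0.902 1.016 104.635
5 0.487 0.296 109.363
6 0.263 0.086 111.916
final: 111.916 0.710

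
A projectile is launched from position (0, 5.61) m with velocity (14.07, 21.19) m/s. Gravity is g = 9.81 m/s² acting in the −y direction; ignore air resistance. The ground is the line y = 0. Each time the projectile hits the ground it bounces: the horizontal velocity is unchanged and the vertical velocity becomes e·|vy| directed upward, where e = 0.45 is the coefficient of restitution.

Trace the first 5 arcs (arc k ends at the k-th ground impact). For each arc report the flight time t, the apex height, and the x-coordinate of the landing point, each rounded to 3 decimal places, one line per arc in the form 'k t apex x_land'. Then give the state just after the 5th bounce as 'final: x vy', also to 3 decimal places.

1 4.570 28.496 64.305
2 2.169 5.770 94.826
3 0.976 1.168 108.561
4 0.439 0.237 114.741
5 0.198 0.048 117.523
final: 117.523 0.436

Arc 1: start y=5.610, vy=21.190 → t=4.570, apex=28.496, x_land=64.305, impact vy=-23.645
  bounce: vy ← 0.45·23.645 = 10.640
Arc 2: start y=0.000, vy=10.640 → t=2.169, apex=5.770, x_land=94.826, impact vy=-10.640
  bounce: vy ← 0.45·10.640 = 4.788
Arc 3: start y=0.000, vy=4.788 → t=0.976, apex=1.168, x_land=108.561, impact vy=-4.788
  bounce: vy ← 0.45·4.788 = 2.155
Arc 4: start y=0.000, vy=2.155 → t=0.439, apex=0.237, x_land=114.741, impact vy=-2.155
  bounce: vy ← 0.45·2.155 = 0.970
Arc 5: start y=0.000, vy=0.970 → t=0.198, apex=0.048, x_land=117.523, impact vy=-0.970
  bounce: vy ← 0.45·0.970 = 0.436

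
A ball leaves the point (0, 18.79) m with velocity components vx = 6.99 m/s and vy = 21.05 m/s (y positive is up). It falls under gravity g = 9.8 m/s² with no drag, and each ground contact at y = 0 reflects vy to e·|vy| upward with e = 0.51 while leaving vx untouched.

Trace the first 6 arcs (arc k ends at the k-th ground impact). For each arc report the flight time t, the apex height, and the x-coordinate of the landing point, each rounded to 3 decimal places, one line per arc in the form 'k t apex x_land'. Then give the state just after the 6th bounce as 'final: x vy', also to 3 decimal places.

1 5.055 41.397 35.331
2 2.965 10.767 56.055
3 1.512 2.801 66.624
4 0.771 0.728 72.014
5 0.393 0.189 74.763
6 0.201 0.049 76.165
final: 76.165 0.501

Arc 1: start y=18.790, vy=21.050 → t=5.055, apex=41.397, x_land=35.331, impact vy=-28.485
  bounce: vy ← 0.51·28.485 = 14.527
Arc 2: start y=0.000, vy=14.527 → t=2.965, apex=10.767, x_land=56.055, impact vy=-14.527
  bounce: vy ← 0.51·14.527 = 7.409
Arc 3: start y=0.000, vy=7.409 → t=1.512, apex=2.801, x_land=66.624, impact vy=-7.409
  bounce: vy ← 0.51·7.409 = 3.779
Arc 4: start y=0.000, vy=3.779 → t=0.771, apex=0.728, x_land=72.014, impact vy=-3.779
  bounce: vy ← 0.51·3.779 = 1.927
Arc 5: start y=0.000, vy=1.927 → t=0.393, apex=0.189, x_land=74.763, impact vy=-1.927
  bounce: vy ← 0.51·1.927 = 0.983
Arc 6: start y=0.000, vy=0.983 → t=0.201, apex=0.049, x_land=76.165, impact vy=-0.983
  bounce: vy ← 0.51·0.983 = 0.501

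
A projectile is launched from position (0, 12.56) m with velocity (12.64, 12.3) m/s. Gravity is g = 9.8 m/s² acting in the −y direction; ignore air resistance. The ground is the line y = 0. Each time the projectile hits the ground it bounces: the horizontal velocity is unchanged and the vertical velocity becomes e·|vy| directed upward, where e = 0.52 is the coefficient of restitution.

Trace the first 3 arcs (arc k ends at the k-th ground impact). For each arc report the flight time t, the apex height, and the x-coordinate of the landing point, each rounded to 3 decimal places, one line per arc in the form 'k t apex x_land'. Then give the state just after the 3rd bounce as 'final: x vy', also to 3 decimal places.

Arc 1: start y=12.560, vy=12.300 → t=3.289, apex=20.279, x_land=41.579, impact vy=-19.937
  bounce: vy ← 0.52·19.937 = 10.367
Arc 2: start y=0.000, vy=10.367 → t=2.116, apex=5.483, x_land=68.321, impact vy=-10.367
  bounce: vy ← 0.52·10.367 = 5.391
Arc 3: start y=0.000, vy=5.391 → t=1.100, apex=1.483, x_land=82.227, impact vy=-5.391
  bounce: vy ← 0.52·5.391 = 2.803

1 3.289 20.279 41.579
2 2.116 5.483 68.321
3 1.100 1.483 82.227
final: 82.227 2.803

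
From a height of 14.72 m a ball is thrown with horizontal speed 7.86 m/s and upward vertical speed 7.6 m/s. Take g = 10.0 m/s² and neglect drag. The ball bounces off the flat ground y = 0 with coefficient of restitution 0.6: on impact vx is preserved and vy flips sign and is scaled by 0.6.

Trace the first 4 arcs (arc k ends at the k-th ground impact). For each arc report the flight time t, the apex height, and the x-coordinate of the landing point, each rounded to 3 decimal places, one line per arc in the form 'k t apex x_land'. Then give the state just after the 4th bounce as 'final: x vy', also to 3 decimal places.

1 2.637 17.608 20.724
2 2.252 6.339 38.424
3 1.351 2.282 49.044
4 0.811 0.822 55.416
final: 55.416 2.432

Arc 1: start y=14.720, vy=7.600 → t=2.637, apex=17.608, x_land=20.724, impact vy=-18.766
  bounce: vy ← 0.6·18.766 = 11.260
Arc 2: start y=0.000, vy=11.260 → t=2.252, apex=6.339, x_land=38.424, impact vy=-11.260
  bounce: vy ← 0.6·11.260 = 6.756
Arc 3: start y=0.000, vy=6.756 → t=1.351, apex=2.282, x_land=49.044, impact vy=-6.756
  bounce: vy ← 0.6·6.756 = 4.053
Arc 4: start y=0.000, vy=4.053 → t=0.811, apex=0.822, x_land=55.416, impact vy=-4.053
  bounce: vy ← 0.6·4.053 = 2.432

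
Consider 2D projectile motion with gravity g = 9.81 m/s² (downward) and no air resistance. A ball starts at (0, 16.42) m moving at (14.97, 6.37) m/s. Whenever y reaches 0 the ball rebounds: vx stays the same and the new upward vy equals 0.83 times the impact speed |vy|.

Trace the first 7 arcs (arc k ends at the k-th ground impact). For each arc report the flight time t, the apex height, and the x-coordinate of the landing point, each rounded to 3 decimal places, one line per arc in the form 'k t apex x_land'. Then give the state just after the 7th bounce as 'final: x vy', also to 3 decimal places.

Arc 1: start y=16.420, vy=6.370 → t=2.591, apex=18.488, x_land=38.784, impact vy=-19.046
  bounce: vy ← 0.83·19.046 = 15.808
Arc 2: start y=0.000, vy=15.808 → t=3.223, apex=12.736, x_land=87.030, impact vy=-15.808
  bounce: vy ← 0.83·15.808 = 13.121
Arc 3: start y=0.000, vy=13.121 → t=2.675, apex=8.774, x_land=127.073, impact vy=-13.121
  bounce: vy ← 0.83·13.121 = 10.890
Arc 4: start y=0.000, vy=10.890 → t=2.220, apex=6.045, x_land=160.310, impact vy=-10.890
  bounce: vy ← 0.83·10.890 = 9.039
Arc 5: start y=0.000, vy=9.039 → t=1.843, apex=4.164, x_land=187.896, impact vy=-9.039
  bounce: vy ← 0.83·9.039 = 7.502
Arc 6: start y=0.000, vy=7.502 → t=1.529, apex=2.869, x_land=210.792, impact vy=-7.502
  bounce: vy ← 0.83·7.502 = 6.227
Arc 7: start y=0.000, vy=6.227 → t=1.269, apex=1.976, x_land=229.797, impact vy=-6.227
  bounce: vy ← 0.83·6.227 = 5.168

1 2.591 18.488 38.784
2 3.223 12.736 87.030
3 2.675 8.774 127.073
4 2.220 6.045 160.310
5 1.843 4.164 187.896
6 1.529 2.869 210.792
7 1.269 1.976 229.797
final: 229.797 5.168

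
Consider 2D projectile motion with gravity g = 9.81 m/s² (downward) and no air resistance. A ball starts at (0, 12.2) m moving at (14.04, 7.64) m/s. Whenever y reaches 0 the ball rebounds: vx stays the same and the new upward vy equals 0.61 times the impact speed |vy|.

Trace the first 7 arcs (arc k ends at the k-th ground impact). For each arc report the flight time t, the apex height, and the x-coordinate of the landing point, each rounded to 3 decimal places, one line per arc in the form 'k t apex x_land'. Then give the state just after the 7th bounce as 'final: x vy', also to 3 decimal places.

1 2.538 15.175 35.629
2 2.146 5.647 65.758
3 1.309 2.101 84.136
4 0.798 0.782 95.346
5 0.487 0.291 102.185
6 0.297 0.108 106.356
7 0.181 0.040 108.901
final: 108.901 0.542

Arc 1: start y=12.200, vy=7.640 → t=2.538, apex=15.175, x_land=35.629, impact vy=-17.255
  bounce: vy ← 0.61·17.255 = 10.526
Arc 2: start y=0.000, vy=10.526 → t=2.146, apex=5.647, x_land=65.758, impact vy=-10.526
  bounce: vy ← 0.61·10.526 = 6.421
Arc 3: start y=0.000, vy=6.421 → t=1.309, apex=2.101, x_land=84.136, impact vy=-6.421
  bounce: vy ← 0.61·6.421 = 3.917
Arc 4: start y=0.000, vy=3.917 → t=0.798, apex=0.782, x_land=95.346, impact vy=-3.917
  bounce: vy ← 0.61·3.917 = 2.389
Arc 5: start y=0.000, vy=2.389 → t=0.487, apex=0.291, x_land=102.185, impact vy=-2.389
  bounce: vy ← 0.61·2.389 = 1.457
Arc 6: start y=0.000, vy=1.457 → t=0.297, apex=0.108, x_land=106.356, impact vy=-1.457
  bounce: vy ← 0.61·1.457 = 0.889
Arc 7: start y=0.000, vy=0.889 → t=0.181, apex=0.040, x_land=108.901, impact vy=-0.889
  bounce: vy ← 0.61·0.889 = 0.542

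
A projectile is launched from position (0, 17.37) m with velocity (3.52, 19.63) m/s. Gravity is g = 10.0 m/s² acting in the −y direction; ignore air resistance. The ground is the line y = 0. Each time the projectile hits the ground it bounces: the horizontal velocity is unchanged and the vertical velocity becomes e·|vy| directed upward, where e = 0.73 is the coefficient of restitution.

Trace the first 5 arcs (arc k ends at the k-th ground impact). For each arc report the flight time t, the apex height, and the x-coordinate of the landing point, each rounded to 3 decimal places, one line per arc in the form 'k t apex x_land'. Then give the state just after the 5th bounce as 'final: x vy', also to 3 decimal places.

Arc 1: start y=17.370, vy=19.630 → t=4.670, apex=36.637, x_land=16.438, impact vy=-27.069
  bounce: vy ← 0.73·27.069 = 19.760
Arc 2: start y=0.000, vy=19.760 → t=3.952, apex=19.524, x_land=30.349, impact vy=-19.760
  bounce: vy ← 0.73·19.760 = 14.425
Arc 3: start y=0.000, vy=14.425 → t=2.885, apex=10.404, x_land=40.505, impact vy=-14.425
  bounce: vy ← 0.73·14.425 = 10.530
Arc 4: start y=0.000, vy=10.530 → t=2.106, apex=5.544, x_land=47.918, impact vy=-10.530
  bounce: vy ← 0.73·10.530 = 7.687
Arc 5: start y=0.000, vy=7.687 → t=1.537, apex=2.955, x_land=53.330, impact vy=-7.687
  bounce: vy ← 0.73·7.687 = 5.612

1 4.670 36.637 16.438
2 3.952 19.524 30.349
3 2.885 10.404 40.505
4 2.106 5.544 47.918
5 1.537 2.955 53.330
final: 53.330 5.612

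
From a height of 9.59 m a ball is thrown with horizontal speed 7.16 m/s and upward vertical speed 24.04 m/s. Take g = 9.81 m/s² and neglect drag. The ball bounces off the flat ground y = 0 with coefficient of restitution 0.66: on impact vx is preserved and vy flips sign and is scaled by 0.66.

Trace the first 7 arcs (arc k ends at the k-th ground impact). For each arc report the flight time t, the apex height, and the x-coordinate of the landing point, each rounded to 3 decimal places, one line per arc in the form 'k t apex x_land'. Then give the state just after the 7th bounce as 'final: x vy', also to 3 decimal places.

Arc 1: start y=9.590, vy=24.040 → t=5.272, apex=39.046, x_land=37.747, impact vy=-27.678
  bounce: vy ← 0.66·27.678 = 18.268
Arc 2: start y=0.000, vy=18.268 → t=3.724, apex=17.008, x_land=64.413, impact vy=-18.268
  bounce: vy ← 0.66·18.268 = 12.057
Arc 3: start y=0.000, vy=12.057 → t=2.458, apex=7.409, x_land=82.013, impact vy=-12.057
  bounce: vy ← 0.66·12.057 = 7.957
Arc 4: start y=0.000, vy=7.957 → t=1.622, apex=3.227, x_land=93.628, impact vy=-7.957
  bounce: vy ← 0.66·7.957 = 5.252
Arc 5: start y=0.000, vy=5.252 → t=1.071, apex=1.406, x_land=101.294, impact vy=-5.252
  bounce: vy ← 0.66·5.252 = 3.466
Arc 6: start y=0.000, vy=3.466 → t=0.707, apex=0.612, x_land=106.354, impact vy=-3.466
  bounce: vy ← 0.66·3.466 = 2.288
Arc 7: start y=0.000, vy=2.288 → t=0.466, apex=0.267, x_land=109.694, impact vy=-2.288
  bounce: vy ← 0.66·2.288 = 1.510

1 5.272 39.046 37.747
2 3.724 17.008 64.413
3 2.458 7.409 82.013
4 1.622 3.227 93.628
5 1.071 1.406 101.294
6 0.707 0.612 106.354
7 0.466 0.267 109.694
final: 109.694 1.510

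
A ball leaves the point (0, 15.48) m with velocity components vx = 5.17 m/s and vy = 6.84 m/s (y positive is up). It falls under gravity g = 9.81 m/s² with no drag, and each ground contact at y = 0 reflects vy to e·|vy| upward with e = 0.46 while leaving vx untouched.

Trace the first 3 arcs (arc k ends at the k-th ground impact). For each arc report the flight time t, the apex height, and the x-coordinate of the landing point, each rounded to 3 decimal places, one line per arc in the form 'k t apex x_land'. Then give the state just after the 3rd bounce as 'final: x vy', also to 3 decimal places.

Arc 1: start y=15.480, vy=6.840 → t=2.606, apex=17.865, x_land=13.471, impact vy=-18.722
  bounce: vy ← 0.46·18.722 = 8.612
Arc 2: start y=0.000, vy=8.612 → t=1.756, apex=3.780, x_land=22.549, impact vy=-8.612
  bounce: vy ← 0.46·8.612 = 3.962
Arc 3: start y=0.000, vy=3.962 → t=0.808, apex=0.800, x_land=26.724, impact vy=-3.962
  bounce: vy ← 0.46·3.962 = 1.822

1 2.606 17.865 13.471
2 1.756 3.780 22.549
3 0.808 0.800 26.724
final: 26.724 1.822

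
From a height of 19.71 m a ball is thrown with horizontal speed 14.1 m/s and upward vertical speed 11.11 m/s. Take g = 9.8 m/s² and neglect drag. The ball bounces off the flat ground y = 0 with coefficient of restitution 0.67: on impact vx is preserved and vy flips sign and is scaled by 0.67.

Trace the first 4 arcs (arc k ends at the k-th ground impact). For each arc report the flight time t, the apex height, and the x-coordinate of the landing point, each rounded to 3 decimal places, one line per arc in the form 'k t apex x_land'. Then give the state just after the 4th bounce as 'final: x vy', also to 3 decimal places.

1 3.438 26.008 48.469
2 3.087 11.675 91.998
3 2.068 5.241 121.162
4 1.386 2.353 140.702
final: 140.702 4.550

Arc 1: start y=19.710, vy=11.110 → t=3.438, apex=26.008, x_land=48.469, impact vy=-22.578
  bounce: vy ← 0.67·22.578 = 15.127
Arc 2: start y=0.000, vy=15.127 → t=3.087, apex=11.675, x_land=91.998, impact vy=-15.127
  bounce: vy ← 0.67·15.127 = 10.135
Arc 3: start y=0.000, vy=10.135 → t=2.068, apex=5.241, x_land=121.162, impact vy=-10.135
  bounce: vy ← 0.67·10.135 = 6.791
Arc 4: start y=0.000, vy=6.791 → t=1.386, apex=2.353, x_land=140.702, impact vy=-6.791
  bounce: vy ← 0.67·6.791 = 4.550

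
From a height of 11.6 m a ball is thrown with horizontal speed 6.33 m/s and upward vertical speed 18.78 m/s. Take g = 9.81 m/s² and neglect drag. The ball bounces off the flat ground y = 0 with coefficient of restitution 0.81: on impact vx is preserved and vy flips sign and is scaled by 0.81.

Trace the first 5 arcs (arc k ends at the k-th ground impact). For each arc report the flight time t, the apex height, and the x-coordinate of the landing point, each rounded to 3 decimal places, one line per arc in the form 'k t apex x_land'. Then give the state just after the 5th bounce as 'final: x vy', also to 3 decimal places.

Arc 1: start y=11.600, vy=18.780 → t=4.370, apex=29.576, x_land=27.662, impact vy=-24.089
  bounce: vy ← 0.81·24.089 = 19.512
Arc 2: start y=0.000, vy=19.512 → t=3.978, apex=19.405, x_land=52.842, impact vy=-19.512
  bounce: vy ← 0.81·19.512 = 15.805
Arc 3: start y=0.000, vy=15.805 → t=3.222, apex=12.731, x_land=73.239, impact vy=-15.805
  bounce: vy ← 0.81·15.805 = 12.802
Arc 4: start y=0.000, vy=12.802 → t=2.610, apex=8.353, x_land=89.760, impact vy=-12.802
  bounce: vy ← 0.81·12.802 = 10.370
Arc 5: start y=0.000, vy=10.370 → t=2.114, apex=5.480, x_land=103.142, impact vy=-10.370
  bounce: vy ← 0.81·10.370 = 8.399

1 4.370 29.576 27.662
2 3.978 19.405 52.842
3 3.222 12.731 73.239
4 2.610 8.353 89.760
5 2.114 5.480 103.142
final: 103.142 8.399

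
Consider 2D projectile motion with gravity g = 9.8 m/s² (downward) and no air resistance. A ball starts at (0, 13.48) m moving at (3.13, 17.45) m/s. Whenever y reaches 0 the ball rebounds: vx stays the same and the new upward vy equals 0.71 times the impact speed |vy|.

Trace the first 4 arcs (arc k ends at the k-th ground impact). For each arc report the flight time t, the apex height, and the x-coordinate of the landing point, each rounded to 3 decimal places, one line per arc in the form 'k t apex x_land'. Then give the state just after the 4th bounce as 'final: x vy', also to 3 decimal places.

1 4.214 29.016 13.190
2 3.455 14.627 24.006
3 2.453 7.373 31.685
4 1.742 3.717 37.137
final: 37.137 6.060

Arc 1: start y=13.480, vy=17.450 → t=4.214, apex=29.016, x_land=13.190, impact vy=-23.848
  bounce: vy ← 0.71·23.848 = 16.932
Arc 2: start y=0.000, vy=16.932 → t=3.455, apex=14.627, x_land=24.006, impact vy=-16.932
  bounce: vy ← 0.71·16.932 = 12.022
Arc 3: start y=0.000, vy=12.022 → t=2.453, apex=7.373, x_land=31.685, impact vy=-12.022
  bounce: vy ← 0.71·12.022 = 8.535
Arc 4: start y=0.000, vy=8.535 → t=1.742, apex=3.717, x_land=37.137, impact vy=-8.535
  bounce: vy ← 0.71·8.535 = 6.060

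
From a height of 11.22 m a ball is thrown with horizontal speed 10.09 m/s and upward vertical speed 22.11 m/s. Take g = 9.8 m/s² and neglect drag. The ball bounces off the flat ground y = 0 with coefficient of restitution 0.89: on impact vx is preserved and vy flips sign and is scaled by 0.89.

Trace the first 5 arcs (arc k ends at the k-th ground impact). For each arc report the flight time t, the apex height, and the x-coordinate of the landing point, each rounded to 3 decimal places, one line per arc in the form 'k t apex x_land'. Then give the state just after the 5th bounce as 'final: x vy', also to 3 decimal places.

Arc 1: start y=11.220, vy=22.110 → t=4.973, apex=36.161, x_land=50.175, impact vy=-26.623
  bounce: vy ← 0.89·26.623 = 23.694
Arc 2: start y=0.000, vy=23.694 → t=4.836, apex=28.643, x_land=98.965, impact vy=-23.694
  bounce: vy ← 0.89·23.694 = 21.088
Arc 3: start y=0.000, vy=21.088 → t=4.304, apex=22.688, x_land=142.389, impact vy=-21.088
  bounce: vy ← 0.89·21.088 = 18.768
Arc 4: start y=0.000, vy=18.768 → t=3.830, apex=17.972, x_land=181.036, impact vy=-18.768
  bounce: vy ← 0.89·18.768 = 16.704
Arc 5: start y=0.000, vy=16.704 → t=3.409, apex=14.235, x_land=215.432, impact vy=-16.704
  bounce: vy ← 0.89·16.704 = 14.866

1 4.973 36.161 50.175
2 4.836 28.643 98.965
3 4.304 22.688 142.389
4 3.830 17.972 181.036
5 3.409 14.235 215.432
final: 215.432 14.866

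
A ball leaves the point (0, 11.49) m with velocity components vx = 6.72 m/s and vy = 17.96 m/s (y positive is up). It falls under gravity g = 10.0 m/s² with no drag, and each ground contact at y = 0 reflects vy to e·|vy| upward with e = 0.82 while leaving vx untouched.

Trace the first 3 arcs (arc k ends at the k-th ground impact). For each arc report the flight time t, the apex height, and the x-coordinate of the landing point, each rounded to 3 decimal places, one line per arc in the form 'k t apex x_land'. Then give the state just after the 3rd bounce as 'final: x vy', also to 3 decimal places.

1 4.146 27.618 27.863
2 3.854 18.570 53.764
3 3.161 12.487 75.003
final: 75.003 12.958

Arc 1: start y=11.490, vy=17.960 → t=4.146, apex=27.618, x_land=27.863, impact vy=-23.502
  bounce: vy ← 0.82·23.502 = 19.272
Arc 2: start y=0.000, vy=19.272 → t=3.854, apex=18.570, x_land=53.764, impact vy=-19.272
  bounce: vy ← 0.82·19.272 = 15.803
Arc 3: start y=0.000, vy=15.803 → t=3.161, apex=12.487, x_land=75.003, impact vy=-15.803
  bounce: vy ← 0.82·15.803 = 12.958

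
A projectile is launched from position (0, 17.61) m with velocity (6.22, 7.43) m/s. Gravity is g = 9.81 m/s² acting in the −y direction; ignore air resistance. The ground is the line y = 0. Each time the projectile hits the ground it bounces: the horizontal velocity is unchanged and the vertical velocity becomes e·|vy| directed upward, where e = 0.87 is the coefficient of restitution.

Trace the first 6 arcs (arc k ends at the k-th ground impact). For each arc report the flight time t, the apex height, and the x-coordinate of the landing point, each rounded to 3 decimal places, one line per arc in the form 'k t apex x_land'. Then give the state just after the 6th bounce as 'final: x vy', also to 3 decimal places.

Arc 1: start y=17.610, vy=7.430 → t=2.798, apex=20.424, x_land=17.403, impact vy=-20.018
  bounce: vy ← 0.87·20.018 = 17.416
Arc 2: start y=0.000, vy=17.416 → t=3.551, apex=15.459, x_land=39.488, impact vy=-17.416
  bounce: vy ← 0.87·17.416 = 15.151
Arc 3: start y=0.000, vy=15.151 → t=3.089, apex=11.701, x_land=58.701, impact vy=-15.151
  bounce: vy ← 0.87·15.151 = 13.182
Arc 4: start y=0.000, vy=13.182 → t=2.687, apex=8.856, x_land=75.417, impact vy=-13.182
  bounce: vy ← 0.87·13.182 = 11.468
Arc 5: start y=0.000, vy=11.468 → t=2.338, apex=6.703, x_land=89.960, impact vy=-11.468
  bounce: vy ← 0.87·11.468 = 9.977
Arc 6: start y=0.000, vy=9.977 → t=2.034, apex=5.074, x_land=102.612, impact vy=-9.977
  bounce: vy ← 0.87·9.977 = 8.680

1 2.798 20.424 17.403
2 3.551 15.459 39.488
3 3.089 11.701 58.701
4 2.687 8.856 75.417
5 2.338 6.703 89.960
6 2.034 5.074 102.612
final: 102.612 8.680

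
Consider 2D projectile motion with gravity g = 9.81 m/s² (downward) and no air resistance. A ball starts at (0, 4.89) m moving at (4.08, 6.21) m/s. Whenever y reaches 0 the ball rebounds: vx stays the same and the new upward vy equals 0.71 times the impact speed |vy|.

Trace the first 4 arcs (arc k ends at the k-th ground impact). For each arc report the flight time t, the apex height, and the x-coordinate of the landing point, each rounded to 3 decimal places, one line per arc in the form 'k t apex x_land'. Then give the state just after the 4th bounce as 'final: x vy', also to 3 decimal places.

1 1.815 6.856 7.406
2 1.679 3.456 14.256
3 1.192 1.742 19.119
4 0.846 0.878 22.571
final: 22.571 2.947

Arc 1: start y=4.890, vy=6.210 → t=1.815, apex=6.856, x_land=7.406, impact vy=-11.598
  bounce: vy ← 0.71·11.598 = 8.234
Arc 2: start y=0.000, vy=8.234 → t=1.679, apex=3.456, x_land=14.256, impact vy=-8.234
  bounce: vy ← 0.71·8.234 = 5.846
Arc 3: start y=0.000, vy=5.846 → t=1.192, apex=1.742, x_land=19.119, impact vy=-5.846
  bounce: vy ← 0.71·5.846 = 4.151
Arc 4: start y=0.000, vy=4.151 → t=0.846, apex=0.878, x_land=22.571, impact vy=-4.151
  bounce: vy ← 0.71·4.151 = 2.947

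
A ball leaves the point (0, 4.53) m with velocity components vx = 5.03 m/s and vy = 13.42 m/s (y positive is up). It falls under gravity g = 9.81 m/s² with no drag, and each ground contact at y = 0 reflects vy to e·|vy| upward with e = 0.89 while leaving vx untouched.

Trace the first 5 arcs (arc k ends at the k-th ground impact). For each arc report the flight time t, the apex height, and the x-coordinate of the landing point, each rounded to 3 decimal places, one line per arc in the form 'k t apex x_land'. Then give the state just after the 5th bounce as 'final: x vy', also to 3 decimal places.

1 3.040 13.709 15.290
2 2.976 10.859 30.259
3 2.648 8.601 43.580
4 2.357 6.813 55.437
5 2.098 5.397 65.989
final: 65.989 9.158

Arc 1: start y=4.530, vy=13.420 → t=3.040, apex=13.709, x_land=15.290, impact vy=-16.400
  bounce: vy ← 0.89·16.400 = 14.596
Arc 2: start y=0.000, vy=14.596 → t=2.976, apex=10.859, x_land=30.259, impact vy=-14.596
  bounce: vy ← 0.89·14.596 = 12.991
Arc 3: start y=0.000, vy=12.991 → t=2.648, apex=8.601, x_land=43.580, impact vy=-12.991
  bounce: vy ← 0.89·12.991 = 11.562
Arc 4: start y=0.000, vy=11.562 → t=2.357, apex=6.813, x_land=55.437, impact vy=-11.562
  bounce: vy ← 0.89·11.562 = 10.290
Arc 5: start y=0.000, vy=10.290 → t=2.098, apex=5.397, x_land=65.989, impact vy=-10.290
  bounce: vy ← 0.89·10.290 = 9.158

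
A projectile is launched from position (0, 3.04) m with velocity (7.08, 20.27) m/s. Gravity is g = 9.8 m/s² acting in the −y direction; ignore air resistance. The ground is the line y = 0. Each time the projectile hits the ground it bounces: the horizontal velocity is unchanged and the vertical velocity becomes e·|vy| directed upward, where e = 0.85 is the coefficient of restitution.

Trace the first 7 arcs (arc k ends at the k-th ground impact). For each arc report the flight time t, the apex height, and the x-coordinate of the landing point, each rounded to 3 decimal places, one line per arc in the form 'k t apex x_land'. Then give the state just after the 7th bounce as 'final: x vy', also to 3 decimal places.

Arc 1: start y=3.040, vy=20.270 → t=4.282, apex=24.003, x_land=30.314, impact vy=-21.690
  bounce: vy ← 0.85·21.690 = 18.437
Arc 2: start y=0.000, vy=18.437 → t=3.763, apex=17.342, x_land=56.953, impact vy=-18.437
  bounce: vy ← 0.85·18.437 = 15.671
Arc 3: start y=0.000, vy=15.671 → t=3.198, apex=12.530, x_land=79.596, impact vy=-15.671
  bounce: vy ← 0.85·15.671 = 13.320
Arc 4: start y=0.000, vy=13.320 → t=2.718, apex=9.053, x_land=98.843, impact vy=-13.320
  bounce: vy ← 0.85·13.320 = 11.322
Arc 5: start y=0.000, vy=11.322 → t=2.311, apex=6.541, x_land=115.202, impact vy=-11.322
  bounce: vy ← 0.85·11.322 = 9.624
Arc 6: start y=0.000, vy=9.624 → t=1.964, apex=4.726, x_land=129.108, impact vy=-9.624
  bounce: vy ← 0.85·9.624 = 8.180
Arc 7: start y=0.000, vy=8.180 → t=1.669, apex=3.414, x_land=140.928, impact vy=-8.180
  bounce: vy ← 0.85·8.180 = 6.953

1 4.282 24.003 30.314
2 3.763 17.342 56.953
3 3.198 12.530 79.596
4 2.718 9.053 98.843
5 2.311 6.541 115.202
6 1.964 4.726 129.108
7 1.669 3.414 140.928
final: 140.928 6.953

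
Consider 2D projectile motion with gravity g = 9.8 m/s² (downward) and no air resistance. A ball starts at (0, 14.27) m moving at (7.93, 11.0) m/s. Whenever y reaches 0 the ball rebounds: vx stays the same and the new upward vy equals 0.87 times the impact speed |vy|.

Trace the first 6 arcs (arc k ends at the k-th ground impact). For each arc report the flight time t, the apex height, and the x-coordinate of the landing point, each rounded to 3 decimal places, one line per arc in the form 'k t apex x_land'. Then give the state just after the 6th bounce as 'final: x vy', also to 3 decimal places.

1 3.165 20.443 25.099
2 3.554 15.474 53.283
3 3.092 11.712 77.803
4 2.690 8.865 99.135
5 2.340 6.710 117.694
6 2.036 5.079 133.841
final: 133.841 8.680

Arc 1: start y=14.270, vy=11.000 → t=3.165, apex=20.443, x_land=25.099, impact vy=-20.017
  bounce: vy ← 0.87·20.017 = 17.415
Arc 2: start y=0.000, vy=17.415 → t=3.554, apex=15.474, x_land=53.283, impact vy=-17.415
  bounce: vy ← 0.87·17.415 = 15.151
Arc 3: start y=0.000, vy=15.151 → t=3.092, apex=11.712, x_land=77.803, impact vy=-15.151
  bounce: vy ← 0.87·15.151 = 13.181
Arc 4: start y=0.000, vy=13.181 → t=2.690, apex=8.865, x_land=99.135, impact vy=-13.181
  bounce: vy ← 0.87·13.181 = 11.468
Arc 5: start y=0.000, vy=11.468 → t=2.340, apex=6.710, x_land=117.694, impact vy=-11.468
  bounce: vy ← 0.87·11.468 = 9.977
Arc 6: start y=0.000, vy=9.977 → t=2.036, apex=5.079, x_land=133.841, impact vy=-9.977
  bounce: vy ← 0.87·9.977 = 8.680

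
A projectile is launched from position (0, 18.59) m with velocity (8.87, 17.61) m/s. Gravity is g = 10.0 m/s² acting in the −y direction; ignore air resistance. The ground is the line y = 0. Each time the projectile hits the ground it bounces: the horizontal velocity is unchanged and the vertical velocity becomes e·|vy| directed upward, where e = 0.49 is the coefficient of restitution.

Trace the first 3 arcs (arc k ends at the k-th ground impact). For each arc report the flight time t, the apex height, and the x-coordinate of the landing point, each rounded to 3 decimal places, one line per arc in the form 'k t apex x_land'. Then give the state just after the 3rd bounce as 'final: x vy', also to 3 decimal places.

1 4.372 34.096 38.783
2 2.559 8.186 61.482
3 1.254 1.966 72.605
final: 72.605 3.072

Arc 1: start y=18.590, vy=17.610 → t=4.372, apex=34.096, x_land=38.783, impact vy=-26.113
  bounce: vy ← 0.49·26.113 = 12.796
Arc 2: start y=0.000, vy=12.796 → t=2.559, apex=8.186, x_land=61.482, impact vy=-12.796
  bounce: vy ← 0.49·12.796 = 6.270
Arc 3: start y=0.000, vy=6.270 → t=1.254, apex=1.966, x_land=72.605, impact vy=-6.270
  bounce: vy ← 0.49·6.270 = 3.072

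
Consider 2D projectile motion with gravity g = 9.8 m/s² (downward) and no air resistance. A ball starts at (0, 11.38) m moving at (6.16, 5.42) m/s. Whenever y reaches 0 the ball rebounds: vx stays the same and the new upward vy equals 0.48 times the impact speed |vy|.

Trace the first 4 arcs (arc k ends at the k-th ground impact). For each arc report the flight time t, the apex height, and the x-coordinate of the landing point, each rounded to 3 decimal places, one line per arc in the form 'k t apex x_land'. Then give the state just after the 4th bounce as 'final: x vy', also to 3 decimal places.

1 2.174 12.879 13.394
2 1.556 2.967 22.981
3 0.747 0.684 27.583
4 0.359 0.158 29.791
final: 29.791 0.843

Arc 1: start y=11.380, vy=5.420 → t=2.174, apex=12.879, x_land=13.394, impact vy=-15.888
  bounce: vy ← 0.48·15.888 = 7.626
Arc 2: start y=0.000, vy=7.626 → t=1.556, apex=2.967, x_land=22.981, impact vy=-7.626
  bounce: vy ← 0.48·7.626 = 3.661
Arc 3: start y=0.000, vy=3.661 → t=0.747, apex=0.684, x_land=27.583, impact vy=-3.661
  bounce: vy ← 0.48·3.661 = 1.757
Arc 4: start y=0.000, vy=1.757 → t=0.359, apex=0.158, x_land=29.791, impact vy=-1.757
  bounce: vy ← 0.48·1.757 = 0.843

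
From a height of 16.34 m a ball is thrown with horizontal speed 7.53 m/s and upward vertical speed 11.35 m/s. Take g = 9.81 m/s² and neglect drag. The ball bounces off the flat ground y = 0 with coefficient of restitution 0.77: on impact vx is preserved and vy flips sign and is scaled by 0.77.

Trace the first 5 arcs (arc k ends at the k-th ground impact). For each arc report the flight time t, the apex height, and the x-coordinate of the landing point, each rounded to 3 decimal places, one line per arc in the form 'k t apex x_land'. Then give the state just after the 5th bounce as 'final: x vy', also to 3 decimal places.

Arc 1: start y=16.340, vy=11.350 → t=3.318, apex=22.906, x_land=24.984, impact vy=-21.199
  bounce: vy ← 0.77·21.199 = 16.324
Arc 2: start y=0.000, vy=16.324 → t=3.328, apex=13.581, x_land=50.044, impact vy=-16.324
  bounce: vy ← 0.77·16.324 = 12.569
Arc 3: start y=0.000, vy=12.569 → t=2.563, apex=8.052, x_land=69.339, impact vy=-12.569
  bounce: vy ← 0.77·12.569 = 9.678
Arc 4: start y=0.000, vy=9.678 → t=1.973, apex=4.774, x_land=84.197, impact vy=-9.678
  bounce: vy ← 0.77·9.678 = 7.452
Arc 5: start y=0.000, vy=7.452 → t=1.519, apex=2.831, x_land=95.638, impact vy=-7.452
  bounce: vy ← 0.77·7.452 = 5.738

1 3.318 22.906 24.984
2 3.328 13.581 50.044
3 2.563 8.052 69.339
4 1.973 4.774 84.197
5 1.519 2.831 95.638
final: 95.638 5.738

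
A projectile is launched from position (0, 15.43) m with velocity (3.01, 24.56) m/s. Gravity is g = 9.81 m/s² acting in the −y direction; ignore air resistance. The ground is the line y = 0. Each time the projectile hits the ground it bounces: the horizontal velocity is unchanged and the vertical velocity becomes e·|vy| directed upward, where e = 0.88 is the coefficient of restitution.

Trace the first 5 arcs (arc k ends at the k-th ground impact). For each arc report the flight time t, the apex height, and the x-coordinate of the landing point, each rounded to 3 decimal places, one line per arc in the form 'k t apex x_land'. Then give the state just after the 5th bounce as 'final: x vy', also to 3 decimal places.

Arc 1: start y=15.430, vy=24.560 → t=5.572, apex=46.174, x_land=16.771, impact vy=-30.099
  bounce: vy ← 0.88·30.099 = 26.487
Arc 2: start y=0.000, vy=26.487 → t=5.400, apex=35.757, x_land=33.025, impact vy=-26.487
  bounce: vy ← 0.88·26.487 = 23.308
Arc 3: start y=0.000, vy=23.308 → t=4.752, apex=27.690, x_land=47.328, impact vy=-23.308
  bounce: vy ← 0.88·23.308 = 20.511
Arc 4: start y=0.000, vy=20.511 → t=4.182, apex=21.443, x_land=59.915, impact vy=-20.511
  bounce: vy ← 0.88·20.511 = 18.050
Arc 5: start y=0.000, vy=18.050 → t=3.680, apex=16.606, x_land=70.992, impact vy=-18.050
  bounce: vy ← 0.88·18.050 = 15.884

1 5.572 46.174 16.771
2 5.400 35.757 33.025
3 4.752 27.690 47.328
4 4.182 21.443 59.915
5 3.680 16.606 70.992
final: 70.992 15.884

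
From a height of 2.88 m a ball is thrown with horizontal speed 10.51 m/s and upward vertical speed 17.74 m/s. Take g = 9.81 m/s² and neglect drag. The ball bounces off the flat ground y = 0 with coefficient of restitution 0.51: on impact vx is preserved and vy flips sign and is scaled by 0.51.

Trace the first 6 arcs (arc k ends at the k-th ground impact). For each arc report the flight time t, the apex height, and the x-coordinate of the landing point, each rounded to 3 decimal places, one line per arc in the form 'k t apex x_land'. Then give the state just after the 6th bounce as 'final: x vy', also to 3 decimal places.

1 3.772 18.920 39.648
2 2.003 4.921 60.702
3 1.022 1.280 71.440
4 0.521 0.333 76.916
5 0.266 0.087 79.709
6 0.136 0.023 81.133
final: 81.133 0.339

Arc 1: start y=2.880, vy=17.740 → t=3.772, apex=18.920, x_land=39.648, impact vy=-19.267
  bounce: vy ← 0.51·19.267 = 9.826
Arc 2: start y=0.000, vy=9.826 → t=2.003, apex=4.921, x_land=60.702, impact vy=-9.826
  bounce: vy ← 0.51·9.826 = 5.011
Arc 3: start y=0.000, vy=5.011 → t=1.022, apex=1.280, x_land=71.440, impact vy=-5.011
  bounce: vy ← 0.51·5.011 = 2.556
Arc 4: start y=0.000, vy=2.556 → t=0.521, apex=0.333, x_land=76.916, impact vy=-2.556
  bounce: vy ← 0.51·2.556 = 1.303
Arc 5: start y=0.000, vy=1.303 → t=0.266, apex=0.087, x_land=79.709, impact vy=-1.303
  bounce: vy ← 0.51·1.303 = 0.665
Arc 6: start y=0.000, vy=0.665 → t=0.136, apex=0.023, x_land=81.133, impact vy=-0.665
  bounce: vy ← 0.51·0.665 = 0.339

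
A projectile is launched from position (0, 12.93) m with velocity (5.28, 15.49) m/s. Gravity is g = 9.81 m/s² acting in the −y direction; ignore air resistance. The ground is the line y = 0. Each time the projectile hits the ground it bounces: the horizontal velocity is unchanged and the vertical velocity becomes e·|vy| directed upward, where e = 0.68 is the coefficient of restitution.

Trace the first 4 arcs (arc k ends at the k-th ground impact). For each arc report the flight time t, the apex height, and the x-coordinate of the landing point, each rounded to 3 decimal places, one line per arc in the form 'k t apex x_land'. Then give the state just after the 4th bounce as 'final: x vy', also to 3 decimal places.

Arc 1: start y=12.930, vy=15.490 → t=3.844, apex=25.159, x_land=20.295, impact vy=-22.218
  bounce: vy ← 0.68·22.218 = 15.108
Arc 2: start y=0.000, vy=15.108 → t=3.080, apex=11.634, x_land=36.558, impact vy=-15.108
  bounce: vy ← 0.68·15.108 = 10.273
Arc 3: start y=0.000, vy=10.273 → t=2.094, apex=5.379, x_land=47.617, impact vy=-10.273
  bounce: vy ← 0.68·10.273 = 6.986
Arc 4: start y=0.000, vy=6.986 → t=1.424, apex=2.487, x_land=55.137, impact vy=-6.986
  bounce: vy ← 0.68·6.986 = 4.750

1 3.844 25.159 20.295
2 3.080 11.634 36.558
3 2.094 5.379 47.617
4 1.424 2.487 55.137
final: 55.137 4.750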